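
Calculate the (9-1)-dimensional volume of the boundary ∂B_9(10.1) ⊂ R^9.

S = n·V_n(r)/r = 9·V_9(10.1)/10.1 (volume-to-surface relation), giving 3.21463e+09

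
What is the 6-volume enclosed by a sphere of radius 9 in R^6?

V = 177147·π^3/2 ≈ 2.74633e+06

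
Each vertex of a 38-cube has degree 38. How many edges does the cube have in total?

The 38-cube has n·2^(n-1) = 38·2^37 = 38·137438953472 = 5222680231936 edges.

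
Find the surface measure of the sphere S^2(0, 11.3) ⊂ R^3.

|∂B_3(11.3)| = 4πr² = 4π·(11.3)² ≈ 1604.6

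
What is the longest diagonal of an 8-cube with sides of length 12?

||(12,12,...,12)|| = √(8)·12 ≈ 33.9411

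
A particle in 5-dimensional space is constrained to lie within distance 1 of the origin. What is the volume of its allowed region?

Volume = π^{5/2}·(1)^5/Γ(7/2) = 8·π^2/15 ≈ 5.26379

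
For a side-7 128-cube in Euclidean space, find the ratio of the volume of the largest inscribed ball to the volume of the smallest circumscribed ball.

The radii are 7/2 and 7√128/2, so the volume ratio is (1/√128)^128 = 128^{-128/2} ≈ 1.37582e-135.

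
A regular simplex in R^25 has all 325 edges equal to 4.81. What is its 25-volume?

V = (4.81^25 / 25!) · √((25+1) / 2^25) ≈ 6.42086e-12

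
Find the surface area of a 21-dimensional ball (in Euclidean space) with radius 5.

S_21(5) = 2·π^(21/2)·(5)^20 / Γ(21/2) = 7812500000000000·π^10/26189163 ≈ 2.79362e+13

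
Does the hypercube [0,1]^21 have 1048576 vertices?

False. The 21-cube has 2^21 = 2097152 vertices.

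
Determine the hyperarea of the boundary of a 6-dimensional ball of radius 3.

The surface area of an n-ball is 2π^(n/2) r^(n-1) / Γ(n/2). For n=6, r=3: 243·π^3 ≈ 7534.53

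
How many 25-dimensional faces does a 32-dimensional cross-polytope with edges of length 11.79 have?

An n-cross-polytope has 2^(k+1)·C(n,k+1) k-faces. Here 2^26·C(32,26) = 67108864·906192 = 60813515685888.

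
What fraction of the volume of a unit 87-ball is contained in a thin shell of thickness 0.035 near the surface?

V(inner)/V(outer) = ((1-0.035)/1)^87 ≈ 0.04507, so the shell fraction is 0.954931.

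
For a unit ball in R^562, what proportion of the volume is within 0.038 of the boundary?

1 - (1-0.038)^562 ≈ 1 - 3.503e-10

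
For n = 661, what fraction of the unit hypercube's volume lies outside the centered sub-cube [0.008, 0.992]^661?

Shell fraction = 1 - (1-0.016)^661 ≈ 0.999977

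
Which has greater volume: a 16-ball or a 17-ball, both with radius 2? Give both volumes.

V_16(2) ≈ 15422.6. V_17(2) ≈ 18478.7. The 17-ball is larger.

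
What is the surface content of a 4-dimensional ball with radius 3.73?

The surface area of an n-ball is 2π^(n/2) r^(n-1) / Γ(n/2). For n=4, r=3.73: 1024.37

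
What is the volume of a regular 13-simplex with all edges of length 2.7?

For a regular n-simplex with edge a, V = (a^n / n!)·√((n+1)/2^n). With a=2.7, n=13: V ≈ 2.69041e-06.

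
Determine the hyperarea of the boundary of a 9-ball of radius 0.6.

The surface area of an n-ball is 2π^(n/2) r^(n-1) / Γ(n/2). For n=9, r=0.6: 0.498621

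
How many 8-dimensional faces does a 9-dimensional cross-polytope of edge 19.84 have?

f_8(9-orthoplex) = 2^9 · (9 choose 9) = 512.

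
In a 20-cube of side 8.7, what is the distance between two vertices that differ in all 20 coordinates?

Diagonal = √20 · 8.7 ≈ 38.9076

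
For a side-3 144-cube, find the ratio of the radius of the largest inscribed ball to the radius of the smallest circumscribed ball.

r_in = 3/2 (half the side); r_out = 3√144/2 (half the diagonal). Ratio = 1/√144 ≈ 0.0833333.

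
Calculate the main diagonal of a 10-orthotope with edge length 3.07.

||(3.07,3.07,...,3.07)|| = √(10)·3.07 ≈ 9.70819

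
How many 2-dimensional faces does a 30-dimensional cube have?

An n-cube has C(n,k)·2^(n-k) k-faces. Here C(30,2)·2^28 = 435·268435456 = 116769423360.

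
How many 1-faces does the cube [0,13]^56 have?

Each of the 2^56 = 72057594037927936 vertices has degree 56; total edges = 56·2^56/2 = 2017612633061982208.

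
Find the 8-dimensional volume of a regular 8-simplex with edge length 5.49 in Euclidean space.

Volume = 5.49^8 · √(9/2^8) / 8! ≈ 3.8376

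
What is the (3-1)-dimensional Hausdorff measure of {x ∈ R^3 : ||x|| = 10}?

S = n·V_n(r)/r = 3·V_3(10)/10 (volume-to-surface relation), giving 4πr² = 4π·(10)² ≈ 1256.64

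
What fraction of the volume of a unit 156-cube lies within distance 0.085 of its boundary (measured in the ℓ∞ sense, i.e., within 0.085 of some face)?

The inner cube has side 1-2·0.085 = 0.83 and volume (0.83)^156 ≈ 2.378e-13, so the shell holds 1 - 2.378e-13 of the volume.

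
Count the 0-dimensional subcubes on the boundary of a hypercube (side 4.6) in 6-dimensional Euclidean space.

Number of 0-faces = C(6,0) · 2^(6-0) = 1 · 64 = 64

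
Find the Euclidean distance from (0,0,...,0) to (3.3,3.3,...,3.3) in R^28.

||(3.3,3.3,...,3.3)|| = √(28)·3.3 ≈ 17.462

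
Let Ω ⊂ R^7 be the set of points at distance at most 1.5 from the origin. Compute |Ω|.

Volume = π^{7/2}·(1.5)^7/Γ(9/2) = 729·π^3/280 ≈ 80.7271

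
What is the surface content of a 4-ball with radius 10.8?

S = n·V_n(r)/r = 4·V_4(10.8)/10.8 (volume-to-surface relation), giving 24865.7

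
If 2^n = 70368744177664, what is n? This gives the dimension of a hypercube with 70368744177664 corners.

2^n = 70368744177664 ⇒ n = log_2(70368744177664) = 46.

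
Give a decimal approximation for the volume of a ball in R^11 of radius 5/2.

The n-ball volume is π^(n/2)·r^n/Γ(n/2+1). With n=11, r=5/2: V = 9765625·π^5/66528 ≈ 44920.5.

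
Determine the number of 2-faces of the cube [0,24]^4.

Number of 2-faces = C(4,2) · 2^(4-2) = 6 · 4 = 24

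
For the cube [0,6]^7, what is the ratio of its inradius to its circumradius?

r_in = 6/2 (half the side); r_out = 6√7/2 (half the diagonal). Ratio = 1/√7 ≈ 0.377964.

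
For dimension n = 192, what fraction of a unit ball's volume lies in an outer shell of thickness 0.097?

1 - (1-0.097)^192 ≈ 0.9999999969 ≈ (100 - 3.1e-07)%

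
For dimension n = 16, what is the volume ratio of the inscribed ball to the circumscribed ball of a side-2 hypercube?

V_in/V_out = n^(-n/2) = 16^(-16/2) ≈ 2.32831e-10.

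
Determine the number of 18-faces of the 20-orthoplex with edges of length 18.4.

An n-cross-polytope has 2^(k+1)·C(n,k+1) k-faces. Here 2^19·C(20,19) = 524288·20 = 10485760.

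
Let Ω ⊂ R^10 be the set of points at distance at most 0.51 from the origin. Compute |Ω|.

V_10(0.51) = π^(10/2) · (0.51)^10 / Γ(10/2 + 1) ≈ 0.00303578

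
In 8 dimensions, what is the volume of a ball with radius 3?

Volume = π^{8/2}·(3)^8/Γ(5) = 2187·π^4/8 ≈ 26629.2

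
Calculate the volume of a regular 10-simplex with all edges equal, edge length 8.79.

V_10 = √(11) · 8.79^10 / (10! · 2^(10/2)) ≈ 78.6452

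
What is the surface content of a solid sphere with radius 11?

The surface area of an n-ball is 2π^(n/2) r^(n-1) / Γ(n/2). For n=3, r=11: 4πr² = 4π·(11)² ≈ 1520.53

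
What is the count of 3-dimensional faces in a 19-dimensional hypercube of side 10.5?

Number of 3-faces = C(19,3) · 2^(19-3) = 969 · 65536 = 63504384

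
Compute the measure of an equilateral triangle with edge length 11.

Area = (√3/4) · 11² = 52.3945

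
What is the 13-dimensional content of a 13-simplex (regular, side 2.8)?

Volume = 2.8^13 · √(14/2^13) / 13! ≈ 4.31661e-06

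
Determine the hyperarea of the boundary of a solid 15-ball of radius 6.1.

The surface area of an n-ball is 2π^(n/2) r^(n-1) / Γ(n/2). For n=15, r=6.1: 5.65118e+11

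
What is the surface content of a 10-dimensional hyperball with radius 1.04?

The surface area of an n-ball is 2π^(n/2) r^(n-1) / Γ(n/2). For n=10, r=1.04: 36.2968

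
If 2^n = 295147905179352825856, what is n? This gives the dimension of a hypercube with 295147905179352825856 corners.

The n-cube has 2^n vertices, and 295147905179352825856 = 2^68, so n = 68.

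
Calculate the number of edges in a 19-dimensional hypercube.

An n-cube has n·2^(n-1) edges. With n = 19: 19·262144 = 4980736.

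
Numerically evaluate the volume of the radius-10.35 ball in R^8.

V_8(10.35) = π^(8/2) · (10.35)^8 / Γ(8/2 + 1) ≈ 5.34455e+08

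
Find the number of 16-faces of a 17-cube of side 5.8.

Number of 16-faces = C(17,16) · 2^(17-16) = 17 · 2 = 34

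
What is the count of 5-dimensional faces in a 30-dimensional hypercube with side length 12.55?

Number of 5-faces = C(30,5) · 2^(30-5) = 142506 · 33554432 = 4781707886592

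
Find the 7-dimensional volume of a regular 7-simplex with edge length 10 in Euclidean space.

V_7 = √(8) · 10^7 / (7! · 2^(7/2)) ≈ 496.032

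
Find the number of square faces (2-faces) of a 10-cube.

f_2(10-cube) = (10 choose 2) · 2^8 = 11520.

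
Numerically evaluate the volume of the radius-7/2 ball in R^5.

V = 16807·π^2/60 ≈ 2764.64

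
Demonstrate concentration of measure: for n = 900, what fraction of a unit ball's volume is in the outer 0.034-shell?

1 - (1-0.034)^900 ≈ 1 - 3.016e-14 ≈ (100 - 3.02e-12)%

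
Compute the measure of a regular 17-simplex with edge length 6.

V = (6^17 / 17!) · √((17+1) / 2^17) ≈ 0.000557679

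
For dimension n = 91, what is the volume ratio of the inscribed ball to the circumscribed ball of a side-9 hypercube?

The radii are 9/2 and 9√91/2, so the volume ratio is (1/√91)^91 = 91^{-91/2} ≈ 7.30494e-90.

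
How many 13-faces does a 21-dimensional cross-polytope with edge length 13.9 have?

Number of 13-faces = 2^(13+1) · C(21,13+1) = 16384 · 116280 = 1905131520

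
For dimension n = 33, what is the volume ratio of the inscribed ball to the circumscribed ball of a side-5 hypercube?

Volume scales as r^n, and r_in/r_out = 1/√33, giving (1/√33)^33 ≈ 8.80076e-26.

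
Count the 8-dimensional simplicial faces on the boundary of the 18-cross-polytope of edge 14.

Each 8-face is the convex hull of 9 vertices, one chosen as ±e_i from each of 9 distinct axes: 2^9·C(18,9) = 24893440.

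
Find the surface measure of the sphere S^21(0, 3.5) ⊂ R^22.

|∂B_22(3.5)| = 79792266297612001·π^11/543581798400 ≈ 4.31862e+10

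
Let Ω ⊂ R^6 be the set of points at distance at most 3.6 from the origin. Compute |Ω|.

V_6(3.6) = π^(6/2) · (3.6)^6 / Γ(6/2 + 1) ≈ 11249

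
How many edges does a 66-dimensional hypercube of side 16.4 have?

Number of 1-faces = C(66,1)·2^(66-1) = 66·36893488147419103232 = 2434970217729660813312.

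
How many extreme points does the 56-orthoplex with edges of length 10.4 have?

The vertices are ±e_1, ..., ±e_56, so there are 2·56 = 112.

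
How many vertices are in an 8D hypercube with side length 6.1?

An n-cube has C(n,k)·2^(n-k) k-faces. Here C(8,0)·2^8 = 1·256 = 256.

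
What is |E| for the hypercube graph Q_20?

An n-cube has n·2^(n-1) edges. With n = 20: 20·524288 = 10485760.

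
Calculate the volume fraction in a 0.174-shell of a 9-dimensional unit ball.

Shell fraction = 1 - (1-0.174)^9 ≈ 0.821013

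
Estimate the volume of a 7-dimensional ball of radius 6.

V_7(6) = π^(7/2) · (6)^7 / Γ(7/2 + 1) = 1492992·π^3/35 ≈ 1.32263e+06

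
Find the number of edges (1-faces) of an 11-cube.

f_1(11-cube) = (11 choose 1) · 2^10 = 11264.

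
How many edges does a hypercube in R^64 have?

An n-cube has n·2^(n-1) edges. With n = 64: 64·9223372036854775808 = 590295810358705651712.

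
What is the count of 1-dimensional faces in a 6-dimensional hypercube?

Number of 1-faces = C(6,1) · 2^(6-1) = 6 · 32 = 192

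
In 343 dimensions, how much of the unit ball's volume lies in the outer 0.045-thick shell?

V(inner)/V(outer) = ((1-0.045)/1)^343 ≈ 1.384e-07, so the shell fraction is 0.9999998616.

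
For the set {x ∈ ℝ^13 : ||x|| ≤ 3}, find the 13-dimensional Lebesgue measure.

V_13(3) = π^(13/2) · (3)^13 / Γ(13/2 + 1) = 7558272·π^6/5005 ≈ 1.45184e+06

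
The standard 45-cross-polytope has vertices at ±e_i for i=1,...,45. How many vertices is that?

The vertices are ±e_1, ..., ±e_45, so there are 2·45 = 90.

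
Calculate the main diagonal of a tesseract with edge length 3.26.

d = √(3.26² + 3.26² + ... + 3.26²) [4 terms] = √(4·3.26²) = 3.26√4 = 6.52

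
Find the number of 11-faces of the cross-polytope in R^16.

f_11(16-orthoplex) = 2^12 · (16 choose 12) = 7454720.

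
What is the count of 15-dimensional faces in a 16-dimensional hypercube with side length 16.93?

f_15(16-cube) = (16 choose 15) · 2^1 = 32.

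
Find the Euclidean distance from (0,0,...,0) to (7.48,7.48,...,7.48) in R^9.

d = √(7.48² + 7.48² + ... + 7.48²) [9 terms] = √(9·7.48²) = 7.48√9 = 22.44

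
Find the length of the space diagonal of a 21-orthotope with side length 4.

||(4,4,...,4)|| = √(21)·4 ≈ 18.3303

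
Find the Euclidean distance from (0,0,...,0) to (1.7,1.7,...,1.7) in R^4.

Diagonal = √4 · 1.7 = 3.4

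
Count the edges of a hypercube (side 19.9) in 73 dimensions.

Each of the 2^73 = 9444732965739290427392 vertices has degree 73; total edges = 73·2^73/2 = 344732753249484100599808.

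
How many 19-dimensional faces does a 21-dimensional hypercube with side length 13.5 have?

Choose 19 of 21 axes to span the face (C(21,19) = 210 ways), then fix each of the remaining 2 coordinates at one of its two extreme values (2^2 = 4 ways): 210·4 = 840.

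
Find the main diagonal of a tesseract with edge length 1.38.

||(1.38,1.38,...,1.38)|| = √(4)·1.38 = 2.76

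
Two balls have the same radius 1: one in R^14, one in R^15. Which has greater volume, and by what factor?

V_14(1) ≈ 0.599265, V_15(1) ≈ 0.381443. The 14-ball is larger by a factor of 1.571.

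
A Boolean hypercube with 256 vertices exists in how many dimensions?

n = log_2(256) = 8.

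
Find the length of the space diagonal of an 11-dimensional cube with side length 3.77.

Diagonal = √11 · 3.77 ≈ 12.5037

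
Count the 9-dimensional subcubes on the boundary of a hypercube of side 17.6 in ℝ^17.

Number of 9-faces = C(17,9) · 2^(17-9) = 24310 · 256 = 6223360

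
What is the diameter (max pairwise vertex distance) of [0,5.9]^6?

The space diagonal of an n-cube of side s is s√n. Here 5.9·√6 ≈ 14.452.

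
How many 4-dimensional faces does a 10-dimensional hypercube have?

An n-cube has C(n,k)·2^(n-k) k-faces. Here C(10,4)·2^6 = 210·64 = 13440.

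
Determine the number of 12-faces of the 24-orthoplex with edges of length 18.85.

An n-cross-polytope has 2^(k+1)·C(n,k+1) k-faces. Here 2^13·C(24,13) = 8192·2496144 = 20448411648.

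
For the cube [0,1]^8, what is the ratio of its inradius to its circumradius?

For an n-cube of any side s, the inradius is s/2 and the circumradius is s√n/2, so the ratio is 1/√8 ≈ 0.353553.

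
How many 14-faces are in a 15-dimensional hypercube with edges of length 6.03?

f_14(15-cube) = (15 choose 14) · 2^1 = 30.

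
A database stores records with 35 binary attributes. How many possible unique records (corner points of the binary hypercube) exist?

Each vertex is a binary string of length 35, so there are 2^35 = 34359738368.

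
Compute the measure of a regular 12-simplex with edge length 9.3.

Volume = 9.3^12 · √(13/2^12) / 12! ≈ 49.2323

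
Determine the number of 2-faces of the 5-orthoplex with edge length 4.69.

Each 2-face is the convex hull of 3 vertices, one chosen as ±e_i from each of 3 distinct axes: 2^3·C(5,3) = 80.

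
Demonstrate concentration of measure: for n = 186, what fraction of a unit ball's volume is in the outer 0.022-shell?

1 - (1-0.022)^186 ≈ 0.98404 ≈ 98.40%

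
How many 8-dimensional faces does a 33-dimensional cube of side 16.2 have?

f_8(33-cube) = (33 choose 8) · 2^25 = 465874968379392.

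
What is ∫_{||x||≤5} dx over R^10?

V_10(5) = π^(10/2) · (5)^10 / Γ(10/2 + 1) = 1953125·π^5/24 ≈ 2.49039e+07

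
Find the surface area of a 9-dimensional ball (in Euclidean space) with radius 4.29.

S = n·V_n(r)/r = 9·V_9(4.29)/4.29 (volume-to-surface relation), giving 3.4058e+06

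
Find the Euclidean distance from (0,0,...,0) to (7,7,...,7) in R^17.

||(7,7,...,7)|| = √(17)·7 ≈ 28.8617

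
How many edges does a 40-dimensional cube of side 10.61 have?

Number of 1-faces = C(40,1)·2^(40-1) = 40·549755813888 = 21990232555520.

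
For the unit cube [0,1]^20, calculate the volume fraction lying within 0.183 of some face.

The inner cube has side 1-2·0.183 = 0.634 and volume (0.634)^20 ≈ 0.0001101, so the shell holds 0.99989 of the volume.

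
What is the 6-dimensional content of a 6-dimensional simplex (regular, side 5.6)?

V_6 = √(7) · 5.6^6 / (6! · 2^(6/2)) ≈ 14.1662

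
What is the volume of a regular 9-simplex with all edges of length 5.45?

For a regular n-simplex with edge a, V = (a^n / n!)·√((n+1)/2^n). With a=5.45, n=9: V ≈ 1.63369.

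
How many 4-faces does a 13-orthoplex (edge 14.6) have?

Number of 4-faces = 2^(4+1) · C(13,4+1) = 32 · 1287 = 41184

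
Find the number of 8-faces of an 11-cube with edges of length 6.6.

Number of 8-faces = C(11,8) · 2^(11-8) = 165 · 8 = 1320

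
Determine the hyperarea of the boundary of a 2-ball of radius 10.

S = n·V_n(r)/r = 2·V_2(10)/10 (volume-to-surface relation), giving 2πr = 2π·10 ≈ 62.8319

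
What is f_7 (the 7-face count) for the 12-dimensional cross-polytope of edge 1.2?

f_7(12-orthoplex) = 2^8 · (12 choose 8) = 126720.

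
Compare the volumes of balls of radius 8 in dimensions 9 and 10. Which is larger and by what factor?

V_9(8) ≈ 4.42718e+08, V_10(8) ≈ 2.73822e+09. The 10-ball is larger by a factor of 6.185.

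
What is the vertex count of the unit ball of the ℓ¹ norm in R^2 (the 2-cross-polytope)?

The 2-dimensional cross-polytope has 2n = 2·2 = 4 vertices.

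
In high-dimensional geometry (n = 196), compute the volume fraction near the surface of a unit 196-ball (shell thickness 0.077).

1 - (1-0.077)^196 ≈ 0.9999998488 ≈ 99.999985%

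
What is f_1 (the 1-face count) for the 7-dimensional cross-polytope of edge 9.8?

Each 1-face is the convex hull of 2 vertices, one chosen as ±e_i from each of 2 distinct axes: 2^2·C(7,2) = 84.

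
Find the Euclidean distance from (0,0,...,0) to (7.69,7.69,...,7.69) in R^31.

The space diagonal of an n-cube of side s is s√n. Here 7.69·√31 ≈ 42.8161.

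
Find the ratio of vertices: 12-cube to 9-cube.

The 12-cube has 2^12 = 4096 vertices. The 9-cube has 2^9 = 512 vertices. Ratio: 4096/512 = 8.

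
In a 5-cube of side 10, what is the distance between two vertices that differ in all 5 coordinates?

Diagonal = √5 · 10 ≈ 22.3607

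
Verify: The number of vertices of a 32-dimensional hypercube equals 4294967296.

True. The 32-cube has 2^32 = 4294967296 vertices.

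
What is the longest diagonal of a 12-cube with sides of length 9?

The space diagonal of an n-cube of side s is s√n. Here 9·√12 ≈ 31.1769.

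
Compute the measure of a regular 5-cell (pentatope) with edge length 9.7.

V = (9.7^4 / 4!) · √((4+1) / 2^4) ≈ 206.206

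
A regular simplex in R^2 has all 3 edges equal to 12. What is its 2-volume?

Area = (√3/4) · 12² = 62.3538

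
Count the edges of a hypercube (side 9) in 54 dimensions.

The 54-cube has n·2^(n-1) = 54·2^53 = 54·9007199254740992 = 486388759756013568 edges.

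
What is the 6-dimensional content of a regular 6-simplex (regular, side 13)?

Volume = 13^6 · √(7/2^6) / 6! ≈ 2217.11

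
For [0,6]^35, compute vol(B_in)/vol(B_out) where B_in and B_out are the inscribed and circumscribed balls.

V_in/V_out = n^(-n/2) = 35^(-35/2) ≈ 9.52378e-28.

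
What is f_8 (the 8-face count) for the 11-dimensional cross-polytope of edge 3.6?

An n-cross-polytope has 2^(k+1)·C(n,k+1) k-faces. Here 2^9·C(11,9) = 512·55 = 28160.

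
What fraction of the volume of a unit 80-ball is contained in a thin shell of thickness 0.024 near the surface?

Shell fraction = 1 - (1-0.024)^80 ≈ 0.856786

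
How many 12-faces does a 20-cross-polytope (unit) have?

Number of 12-faces = 2^(12+1) · C(20,12+1) = 8192 · 77520 = 635043840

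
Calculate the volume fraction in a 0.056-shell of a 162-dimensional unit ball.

1 - (1-0.056)^162 ≈ 0.999912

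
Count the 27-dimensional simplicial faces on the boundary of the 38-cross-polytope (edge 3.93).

An n-cross-polytope has 2^(k+1)·C(n,k+1) k-faces. Here 2^28·C(38,28) = 268435456·472733756 = 126898501358452736.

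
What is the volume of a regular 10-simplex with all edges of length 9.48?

V_10 = √(11) · 9.48^10 / (10! · 2^(10/2)) ≈ 167.443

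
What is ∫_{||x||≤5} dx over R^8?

Volume = π^{8/2}·(5)^8/Γ(5) = 390625·π^4/24 ≈ 1.58543e+06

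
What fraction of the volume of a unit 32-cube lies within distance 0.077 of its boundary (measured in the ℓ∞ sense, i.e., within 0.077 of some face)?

The inner cube has side 1-2·0.077 = 0.846 and volume (0.846)^32 ≈ 0.004741, so the shell holds 0.995259 of the volume.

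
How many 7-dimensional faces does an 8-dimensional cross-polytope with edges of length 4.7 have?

Number of 7-faces = 2^(7+1) · C(8,7+1) = 256 · 1 = 256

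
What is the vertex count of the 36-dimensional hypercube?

Each vertex is a binary string of length 36, so there are 2^36 = 68719476736.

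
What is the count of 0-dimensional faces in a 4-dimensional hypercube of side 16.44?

Number of 0-faces = C(4,0) · 2^(4-0) = 1 · 16 = 16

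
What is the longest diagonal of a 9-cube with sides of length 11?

The space diagonal of an n-cube of side s is s√n. Here 11·√9 = 33.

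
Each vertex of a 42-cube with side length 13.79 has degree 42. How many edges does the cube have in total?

The 42-cube has n·2^(n-1) = 42·2^41 = 42·2199023255552 = 92358976733184 edges.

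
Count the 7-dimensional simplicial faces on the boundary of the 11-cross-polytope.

f_7(11-orthoplex) = 2^8 · (11 choose 8) = 42240.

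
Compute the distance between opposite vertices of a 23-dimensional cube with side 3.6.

Diagonal = √23 · 3.6 ≈ 17.265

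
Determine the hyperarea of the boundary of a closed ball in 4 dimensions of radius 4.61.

|∂B_4(4.61)| ≈ 1933.89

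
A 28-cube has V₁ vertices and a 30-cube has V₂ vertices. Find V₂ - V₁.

V₁ = 2^28 = 268435456. V₂ = 2^30 = 1073741824. V₂ - V₁ = 805306368.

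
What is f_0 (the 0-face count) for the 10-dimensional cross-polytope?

Number of 0-faces = 2^(0+1) · C(10,0+1) = 2 · 10 = 20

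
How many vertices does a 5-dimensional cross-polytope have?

An n-cross-polytope has 2n vertices; here n = 5, giving 10.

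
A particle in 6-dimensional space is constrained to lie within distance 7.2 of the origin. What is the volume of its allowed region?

Volume = π^{6/2}·(7.2)^6/Γ(4) ≈ 719935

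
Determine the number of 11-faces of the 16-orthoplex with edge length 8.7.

An n-cross-polytope has 2^(k+1)·C(n,k+1) k-faces. Here 2^12·C(16,12) = 4096·1820 = 7454720.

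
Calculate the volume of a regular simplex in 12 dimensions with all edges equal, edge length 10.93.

V_12 = √(13) · 10.93^12 / (12! · 2^(12/2)) ≈ 341.898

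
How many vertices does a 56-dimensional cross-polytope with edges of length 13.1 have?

The vertices are ±e_1, ..., ±e_56, so there are 2·56 = 112.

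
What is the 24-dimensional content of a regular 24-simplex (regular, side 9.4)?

Volume = 9.4^24 · √(25/2^24) / 24! ≈ 0.000445628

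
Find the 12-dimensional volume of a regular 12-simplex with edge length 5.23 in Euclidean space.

V_12 = √(13) · 5.23^12 / (12! · 2^(12/2)) ≈ 0.0492578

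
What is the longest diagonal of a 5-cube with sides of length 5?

d = √(5² + 5² + ... + 5²) [5 terms] = √(5·5²) = 5√5 ≈ 11.1803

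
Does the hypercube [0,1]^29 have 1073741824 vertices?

False. The 29-cube has 2^29 = 536870912 vertices.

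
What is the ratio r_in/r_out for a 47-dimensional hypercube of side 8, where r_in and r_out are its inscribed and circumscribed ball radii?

For an n-cube of any side s, the inradius is s/2 and the circumradius is s√n/2, so the ratio is 1/√47 ≈ 0.145865.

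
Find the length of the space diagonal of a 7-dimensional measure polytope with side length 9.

Diagonal = √7 · 9 ≈ 23.8118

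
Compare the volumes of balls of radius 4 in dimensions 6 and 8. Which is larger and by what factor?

V_6(4) ≈ 21167, V_8(4) ≈ 265992. The 8-ball is larger by a factor of 12.57.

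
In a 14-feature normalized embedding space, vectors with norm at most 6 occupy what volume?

Volume = π^{14/2}·(6)^14/Γ(8) = 544195584·π^7/35 ≈ 4.69609e+10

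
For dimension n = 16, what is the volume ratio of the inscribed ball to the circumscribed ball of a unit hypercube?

Volume scales as r^n, and r_in/r_out = 1/√16, giving (1/√16)^16 ≈ 2.32831e-10.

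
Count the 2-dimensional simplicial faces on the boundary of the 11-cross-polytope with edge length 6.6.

f_2(11-orthoplex) = 2^3 · (11 choose 3) = 1320.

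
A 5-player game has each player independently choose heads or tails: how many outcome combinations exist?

The 5-cube has 2^5 = 32 vertices.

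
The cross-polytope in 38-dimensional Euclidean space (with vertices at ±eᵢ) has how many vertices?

The 38-dimensional cross-polytope has 2n = 2·38 = 76 vertices.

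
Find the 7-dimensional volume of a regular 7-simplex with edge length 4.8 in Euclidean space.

V = (4.8^7 / 7!) · √((7+1) / 2^7) ≈ 2.91205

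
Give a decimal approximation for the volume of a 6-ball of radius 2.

V = 32·π^3/3 ≈ 330.734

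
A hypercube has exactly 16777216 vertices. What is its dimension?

2^n = 16777216 ⇒ n = log_2(16777216) = 24.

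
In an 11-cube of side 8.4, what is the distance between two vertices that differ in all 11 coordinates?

The space diagonal of an n-cube of side s is s√n. Here 8.4·√11 ≈ 27.8596.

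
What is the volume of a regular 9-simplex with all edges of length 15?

For a regular n-simplex with edge a, V = (a^n / n!)·√((n+1)/2^n). With a=15, n=9: V ≈ 14805.5.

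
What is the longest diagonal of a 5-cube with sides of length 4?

d = √(4² + 4² + ... + 4²) [5 terms] = √(5·4²) = 4√5 ≈ 8.94427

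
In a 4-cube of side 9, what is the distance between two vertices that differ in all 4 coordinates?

d = √(9² + 9² + ... + 9²) [4 terms] = √(4·9²) = 9√4 = 18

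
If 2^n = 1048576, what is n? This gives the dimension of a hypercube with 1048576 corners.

Since 2^n = 1048576, we have n = 20.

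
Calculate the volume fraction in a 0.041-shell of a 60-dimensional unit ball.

Shell fraction = 1 - (1-0.041)^60 ≈ 0.918882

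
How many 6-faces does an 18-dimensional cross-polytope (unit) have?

Each 6-face is the convex hull of 7 vertices, one chosen as ±e_i from each of 7 distinct axes: 2^7·C(18,7) = 4073472.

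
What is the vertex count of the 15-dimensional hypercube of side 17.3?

The 15-cube has 2^15 = 32768 vertices.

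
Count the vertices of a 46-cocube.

The 46-dimensional cross-polytope has 2n = 2·46 = 92 vertices.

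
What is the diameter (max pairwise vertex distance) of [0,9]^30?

The space diagonal of an n-cube of side s is s√n. Here 9·√30 ≈ 49.295.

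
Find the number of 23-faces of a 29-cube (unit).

Number of 23-faces = C(29,23) · 2^(29-23) = 475020 · 64 = 30401280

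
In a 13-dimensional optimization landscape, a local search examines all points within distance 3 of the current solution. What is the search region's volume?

Volume = π^{13/2}·(3)^13/Γ(15/2) = 7558272·π^6/5005 ≈ 1.45184e+06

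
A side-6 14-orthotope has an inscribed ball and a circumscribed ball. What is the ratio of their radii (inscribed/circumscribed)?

Ratio = (s/2)/(s√14/2) = 14^(-1/2) ≈ 0.267261.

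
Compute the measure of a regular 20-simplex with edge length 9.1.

For a regular n-simplex with edge a, V = (a^n / n!)·√((n+1)/2^n). With a=9.1, n=20: V ≈ 0.0278941.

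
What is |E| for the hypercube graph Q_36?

Each of the 2^36 = 68719476736 vertices has degree 36; total edges = 36·2^36/2 = 1236950581248.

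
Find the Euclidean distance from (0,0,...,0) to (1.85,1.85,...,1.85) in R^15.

||(1.85,1.85,...,1.85)|| = √(15)·1.85 ≈ 7.16502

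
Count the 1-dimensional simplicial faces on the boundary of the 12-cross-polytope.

Number of 1-faces = 2^(1+1) · C(12,1+1) = 4 · 66 = 264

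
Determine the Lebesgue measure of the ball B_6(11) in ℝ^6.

Volume = π^{6/2}·(11)^6/Γ(4) = 1771561·π^3/6 ≈ 9.15492e+06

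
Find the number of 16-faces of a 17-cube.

An n-cube has C(n,k)·2^(n-k) k-faces. Here C(17,16)·2^1 = 17·2 = 34.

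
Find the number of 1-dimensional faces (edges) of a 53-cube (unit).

Each of the 2^53 = 9007199254740992 vertices has degree 53; total edges = 53·2^53/2 = 238690780250636288.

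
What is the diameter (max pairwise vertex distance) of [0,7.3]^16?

d = √(7.3² + 7.3² + ... + 7.3²) [16 terms] = √(16·7.3²) = 7.3√16 = 29.2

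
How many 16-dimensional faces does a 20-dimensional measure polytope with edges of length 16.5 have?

f_16(20-cube) = (20 choose 16) · 2^4 = 77520.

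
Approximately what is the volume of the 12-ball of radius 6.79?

Volume = π^{12/2}·(6.79)^12/Γ(7) ≈ 1.28234e+10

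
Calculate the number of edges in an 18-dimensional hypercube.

Each of the 2^18 = 262144 vertices has degree 18; total edges = 18·2^18/2 = 2359296.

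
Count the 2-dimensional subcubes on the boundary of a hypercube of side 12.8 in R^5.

An n-cube has C(n,k)·2^(n-k) k-faces. Here C(5,2)·2^3 = 10·8 = 80.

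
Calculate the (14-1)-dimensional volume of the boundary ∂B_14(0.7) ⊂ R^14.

The surface area of an n-ball is 2π^(n/2) r^(n-1) / Γ(n/2). For n=14, r=0.7: 0.081287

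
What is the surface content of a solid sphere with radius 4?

S_3(4) = 2·π^(3/2)·(4)^2 / Γ(3/2) = 4πr² = 4π·(4)² ≈ 201.062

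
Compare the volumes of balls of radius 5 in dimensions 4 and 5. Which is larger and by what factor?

V_4(5) ≈ 3084.25, V_5(5) ≈ 16449.3. The 5-ball is larger by a factor of 5.333.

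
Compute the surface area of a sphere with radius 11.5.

|∂B_3(11.5)| = 4πr² = 4π·(11.5)² ≈ 1661.9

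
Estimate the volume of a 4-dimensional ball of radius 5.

V_4(5) = π^(4/2) · (5)^4 / Γ(4/2 + 1) = 625·π^2/2 ≈ 3084.25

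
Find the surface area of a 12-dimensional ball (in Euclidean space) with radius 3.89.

S_12(3.89) = 2·π^(12/2)·(3.89)^11 / Γ(12/2) ≈ 4.94531e+07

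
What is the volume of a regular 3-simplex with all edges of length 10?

Volume = (√2/12) · 10³ = 117.851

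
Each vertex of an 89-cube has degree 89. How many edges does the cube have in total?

The 89-cube has n·2^(n-1) = 89·2^88 = 89·309485009821345068724781056 = 27544165874099711116505513984 edges.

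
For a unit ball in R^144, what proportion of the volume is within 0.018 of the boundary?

Shell fraction = 1 - (1-0.018)^144 ≈ 0.926877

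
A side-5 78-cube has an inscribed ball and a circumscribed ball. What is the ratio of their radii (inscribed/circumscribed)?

r_in = 5/2 (half the side); r_out = 5√78/2 (half the diagonal). Ratio = 1/√78 ≈ 0.113228.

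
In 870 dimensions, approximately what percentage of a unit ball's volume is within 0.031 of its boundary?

1 - (1-0.031)^870 ≈ 1 - 1.264e-12 ≈ (100 - 1.26e-10)%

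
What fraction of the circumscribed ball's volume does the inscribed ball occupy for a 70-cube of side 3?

V_in/V_out = n^(-n/2) = 70^(-70/2) ≈ 2.63979e-65.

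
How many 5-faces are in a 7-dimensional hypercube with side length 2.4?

Number of 5-faces = C(7,5) · 2^(7-5) = 21 · 4 = 84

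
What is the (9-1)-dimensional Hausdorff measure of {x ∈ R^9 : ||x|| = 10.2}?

S_9(10.2) = 2·π^(9/2)·(10.2)^8 / Γ(9/2) ≈ 3.47826e+09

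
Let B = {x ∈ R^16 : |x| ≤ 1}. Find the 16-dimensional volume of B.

Volume = π^{16/2}·(1)^16/Γ(9) = π^8/40320 ≈ 0.235331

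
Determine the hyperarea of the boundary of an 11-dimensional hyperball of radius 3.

S_11(3) = 2·π^(11/2)·(3)^10 / Γ(11/2) = 139968·π^5/35 ≈ 1.2238e+06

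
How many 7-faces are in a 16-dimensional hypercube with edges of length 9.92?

An n-cube has C(n,k)·2^(n-k) k-faces. Here C(16,7)·2^9 = 11440·512 = 5857280.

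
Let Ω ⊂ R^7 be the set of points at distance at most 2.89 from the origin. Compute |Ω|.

Volume = π^{7/2}·(2.89)^7/Γ(9/2) ≈ 7955.46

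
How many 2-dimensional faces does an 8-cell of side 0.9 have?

An n-cube has C(n,k)·2^(n-k) k-faces. Here C(4,2)·2^2 = 6·4 = 24.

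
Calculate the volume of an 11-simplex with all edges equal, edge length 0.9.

Volume = 0.9^11 · √(12/2^11) / 11! ≈ 6.0178e-10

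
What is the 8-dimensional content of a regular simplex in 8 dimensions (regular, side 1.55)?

V = (1.55^8 / 8!) · √((8+1) / 2^8) ≈ 0.00015493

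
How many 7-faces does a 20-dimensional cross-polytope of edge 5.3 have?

f_7(20-orthoplex) = 2^8 · (20 choose 8) = 32248320.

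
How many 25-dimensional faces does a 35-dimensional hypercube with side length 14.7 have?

Number of 25-faces = C(35,25) · 2^(35-25) = 183579396 · 1024 = 187985301504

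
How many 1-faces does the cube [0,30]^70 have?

The 70-cube has n·2^(n-1) = 70·2^69 = 70·590295810358705651712 = 41320706725109395619840 edges.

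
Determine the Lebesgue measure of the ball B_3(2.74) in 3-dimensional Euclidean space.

Volume = π^{3/2}·(2.74)^3/Γ(5/2) ≈ 86.1669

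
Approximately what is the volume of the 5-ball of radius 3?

V_5(3) = π^(5/2) · (3)^5 / Γ(5/2 + 1) = 648·π^2/5 ≈ 1279.1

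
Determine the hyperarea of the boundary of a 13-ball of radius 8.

S_13(8) = 2·π^(13/2)·(8)^12 / Γ(13/2) = 8796093022208·π^6/10395 ≈ 8.13513e+11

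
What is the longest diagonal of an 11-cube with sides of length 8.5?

The space diagonal of an n-cube of side s is s√n. Here 8.5·√11 ≈ 28.1913.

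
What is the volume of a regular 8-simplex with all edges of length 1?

V_8 = √(9) · 1^8 / (8! · 2^(8/2)) ≈ 4.6503e-06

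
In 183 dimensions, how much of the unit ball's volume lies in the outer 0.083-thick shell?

1 - (1-0.083)^183 ≈ 0.9999998701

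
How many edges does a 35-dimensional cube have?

Number of 1-faces = C(35,1)·2^(35-1) = 35·17179869184 = 601295421440.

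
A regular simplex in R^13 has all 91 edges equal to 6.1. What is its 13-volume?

V_13 = √(14) · 6.1^13 / (13! · 2^(13/2)) ≈ 0.107492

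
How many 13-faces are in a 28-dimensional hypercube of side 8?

Number of 13-faces = C(28,13) · 2^(28-13) = 37442160 · 32768 = 1226904698880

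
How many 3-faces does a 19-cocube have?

An n-cross-polytope has 2^(k+1)·C(n,k+1) k-faces. Here 2^4·C(19,4) = 16·3876 = 62016.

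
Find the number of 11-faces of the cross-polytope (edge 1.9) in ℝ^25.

An n-cross-polytope has 2^(k+1)·C(n,k+1) k-faces. Here 2^12·C(25,12) = 4096·5200300 = 21300428800.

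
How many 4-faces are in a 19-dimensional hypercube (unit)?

An n-cube has C(n,k)·2^(n-k) k-faces. Here C(19,4)·2^15 = 3876·32768 = 127008768.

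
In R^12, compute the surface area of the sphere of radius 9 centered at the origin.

S = n·V_n(r)/r = 12·V_12(9)/9 (volume-to-surface relation), giving 10460353203·π^6/20 ≈ 5.02824e+11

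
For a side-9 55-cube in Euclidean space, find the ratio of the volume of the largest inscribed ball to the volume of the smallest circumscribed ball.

V_in/V_out = n^(-n/2) = 55^(-55/2) ≈ 1.38047e-48.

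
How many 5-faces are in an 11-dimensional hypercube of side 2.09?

An n-cube has C(n,k)·2^(n-k) k-faces. Here C(11,5)·2^6 = 462·64 = 29568.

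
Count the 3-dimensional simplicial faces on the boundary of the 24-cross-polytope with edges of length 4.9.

An n-cross-polytope has 2^(k+1)·C(n,k+1) k-faces. Here 2^4·C(24,4) = 16·10626 = 170016.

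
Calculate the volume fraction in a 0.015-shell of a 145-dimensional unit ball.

Shell fraction = 1 - (1-0.015)^145 ≈ 0.888248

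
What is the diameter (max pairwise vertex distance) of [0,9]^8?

Diagonal = √8 · 9 ≈ 25.4558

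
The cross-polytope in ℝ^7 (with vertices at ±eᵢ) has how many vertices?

The 7-dimensional cross-polytope has 2n = 2·7 = 14 vertices.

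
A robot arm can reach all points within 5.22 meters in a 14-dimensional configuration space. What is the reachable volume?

Volume = π^{14/2}·(5.22)^14/Γ(8) ≈ 6.68353e+09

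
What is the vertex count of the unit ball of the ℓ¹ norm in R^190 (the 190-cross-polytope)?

The vertices are ±e_1, ..., ±e_190, so there are 2·190 = 380.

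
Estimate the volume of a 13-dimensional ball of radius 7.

The n-ball volume is π^(n/2)·r^n/Γ(n/2+1). With n=13, r=7: V = 1771684761728·π^6/19305 ≈ 8.82299e+10.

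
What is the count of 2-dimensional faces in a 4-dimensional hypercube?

Choose 2 of 4 axes to span the face (C(4,2) = 6 ways), then fix each of the remaining 2 coordinates at one of its two extreme values (2^2 = 4 ways): 6·4 = 24.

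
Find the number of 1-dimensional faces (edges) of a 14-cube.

The 14-cube has n·2^(n-1) = 14·2^13 = 14·8192 = 114688 edges.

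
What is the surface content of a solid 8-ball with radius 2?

The surface area of an n-ball is 2π^(n/2) r^(n-1) / Γ(n/2). For n=8, r=2: 128·π^4/3 ≈ 4156.12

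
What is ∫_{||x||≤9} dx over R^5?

Volume = π^{5/2}·(9)^5/Γ(7/2) = 157464·π^2/5 ≈ 310821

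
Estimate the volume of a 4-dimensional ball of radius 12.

V = 10368·π^2 ≈ 102328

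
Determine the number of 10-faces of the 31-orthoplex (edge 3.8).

An n-cross-polytope has 2^(k+1)·C(n,k+1) k-faces. Here 2^11·C(31,11) = 2048·84672315 = 173408901120.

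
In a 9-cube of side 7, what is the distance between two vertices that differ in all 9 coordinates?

Diagonal = √9 · 7 = 21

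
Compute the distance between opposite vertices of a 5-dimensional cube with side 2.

d = √(2² + 2² + ... + 2²) [5 terms] = √(5·2²) = 2√5 ≈ 4.47214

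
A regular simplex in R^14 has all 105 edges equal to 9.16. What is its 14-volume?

For a regular n-simplex with edge a, V = (a^n / n!)·√((n+1)/2^n). With a=9.16, n=14: V ≈ 10.1616.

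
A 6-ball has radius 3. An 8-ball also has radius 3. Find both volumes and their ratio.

V_6(3) ≈ 3767.26. V_8(3) ≈ 26629.2. Ratio V_6/V_8 ≈ 0.1415.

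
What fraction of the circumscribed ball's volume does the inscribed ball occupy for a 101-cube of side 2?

The radii are 2/2 and 2√101/2, so the volume ratio is (1/√101)^101 = 101^{-101/2} ≈ 6.05021e-102.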